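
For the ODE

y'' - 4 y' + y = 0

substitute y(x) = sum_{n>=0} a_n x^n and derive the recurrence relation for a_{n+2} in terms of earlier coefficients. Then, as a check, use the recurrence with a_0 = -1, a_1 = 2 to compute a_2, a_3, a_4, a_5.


Substitute y = sum_n a_n x^n.
y''(x) has coefficient (n+2)(n+1) a_{n+2} at x^n;
-4 y'(x) has coefficient -4 (n+1) a_{n+1} at x^n;
y(x) has coefficient 1 a_n at x^n.
Matching x^n: (n+2)(n+1) a_{n+2} - 4 (n+1) a_{n+1} + 1 a_n = 0.
Thus a_{n+2} = [4 (n+1) a_{n+1} - 1 a_n] / ((n+1)(n+2)).

Check with a_0 = -1, a_1 = 2 (apply the recurrence for n = 0, 1, 2, 3): a_0 = -1, a_1 = 2, a_2 = 9/2, a_3 = 17/3, a_4 = 127/24, a_5 = 79/20.

a_(n+2) = [4 (n+1) a_(n+1) - 1 a_n] / ((n+1)(n+2)); check: a_0 = -1, a_1 = 2, a_2 = 9/2, a_3 = 17/3, a_4 = 127/24, a_5 = 79/20


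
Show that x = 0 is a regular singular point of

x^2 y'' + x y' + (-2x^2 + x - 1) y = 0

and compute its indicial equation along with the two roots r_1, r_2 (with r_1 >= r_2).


Divide by x^2 to reach normal form y'' + P_1(x) y' + P_2(x) y = 0 with P_1(x) = 1/x and P_2(x) = -2 + 1/x - 1/x^2.
x = 0 is a singular point because the y'-coefficient 1/x has a pole at x = 0 and the y-coefficient -2 + 1/x - 1/x^2 has a pole at x = 0.
It is a regular singular point because x P_1(x) = p(x) = 1 and x^2 P_2(x) = q(x) = -2x^2 + x - 1 are polynomials, hence analytic at x = 0.
p(0) = 1,  q(0) = -1.
Indicial equation: r(r-1) + p(0) r + q(0) = 0, i.e. r^2 + (p(0) - 1) r + q(0) = 0, i.e. r^2 - 1 = 0.
Discriminant: (0)^2 - 4(-1) = 4, so r = (0 ± 2)/2.
Solving: r_1 = 1, r_2 = -1.

indicial: r^2 - 1 = 0; roots r_1 = 1, r_2 = -1


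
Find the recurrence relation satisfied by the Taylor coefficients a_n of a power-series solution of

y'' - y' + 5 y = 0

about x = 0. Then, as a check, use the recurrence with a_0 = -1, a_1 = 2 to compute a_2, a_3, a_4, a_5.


Substitute y = sum_n a_n x^n.
y''(x) has coefficient (n+2)(n+1) a_{n+2} at x^n;
-y'(x) has coefficient -(n+1) a_{n+1} at x^n;
5 y(x) has coefficient 5 a_n at x^n.
Matching x^n: (n+2)(n+1) a_{n+2} - (n+1) a_{n+1} + 5 a_n = 0.
Thus a_{n+2} = [(n+1) a_{n+1} - 5 a_n] / ((n+1)(n+2)).

Check with a_0 = -1, a_1 = 2 (apply the recurrence for n = 0, 1, 2, 3): a_0 = -1, a_1 = 2, a_2 = 7/2, a_3 = -1/2, a_4 = -19/12, a_5 = -23/120.

a_(n+2) = [(n+1) a_(n+1) - 5 a_n] / ((n+1)(n+2)); check: a_0 = -1, a_1 = 2, a_2 = 7/2, a_3 = -1/2, a_4 = -19/12, a_5 = -23/120


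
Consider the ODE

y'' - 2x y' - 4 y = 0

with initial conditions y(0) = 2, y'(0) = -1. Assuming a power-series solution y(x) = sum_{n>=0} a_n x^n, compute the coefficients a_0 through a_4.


Ansatz: y(x) = sum_{n>=0} a_n x^n, so y'(x) = sum_{n>=1} n a_n x^(n-1) and y''(x) = sum_{n>=2} n(n-1) a_n x^(n-2).
Substitute into P(x) y'' + Q(x) y' + R(x) y = 0 with P(x) = 1, Q(x) = -2x, R(x) = -4, and match powers of x.
Initial conditions: a_0 = 2, a_1 = -1.
Setting the coefficient of each power of x to zero and solving order by order (substituting the coefficients already found):
  x^0: 2 a_2 - 4 a_0 = 0  ->  2 a_2 = 4 a_0 = 8  ->  a_2 = 4
  x^1: 6 a_3 - 6 a_1 = 0  ->  6 a_3 = 6 a_1 = -6  ->  a_3 = -1
  x^2: 12 a_4 - 8 a_2 = 0  ->  12 a_4 = 8 a_2 = 32  ->  a_4 = 8/3
Truncated series: y(x) = 2 - x + 4 x^2 - x^3 + (8/3) x^4 + O(x^5).

a_0 = 2; a_1 = -1; a_2 = 4; a_3 = -1; a_4 = 8/3


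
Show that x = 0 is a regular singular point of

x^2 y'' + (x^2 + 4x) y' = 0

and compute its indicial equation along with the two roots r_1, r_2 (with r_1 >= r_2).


Divide by x^2 to reach normal form y'' + P_1(x) y' + P_2(x) y = 0 with P_1(x) = 1 + 4/x and P_2(x) = 0.
x = 0 is a singular point because the y'-coefficient 1 + 4/x has a pole at x = 0.
It is a regular singular point because x P_1(x) = p(x) = x + 4 and x^2 P_2(x) = q(x) = 0 are polynomials, hence analytic at x = 0.
p(0) = 4,  q(0) = 0.
Indicial equation: r(r-1) + p(0) r + q(0) = 0, i.e. r^2 + (p(0) - 1) r + q(0) = 0, i.e. r^2 + 3 r = 0.
Discriminant: (3)^2 - 4(0) = 9, so r = (-3 ± 3)/2.
Solving: r_1 = 0, r_2 = -3.

indicial: r^2 + 3 r = 0; roots r_1 = 0, r_2 = -3


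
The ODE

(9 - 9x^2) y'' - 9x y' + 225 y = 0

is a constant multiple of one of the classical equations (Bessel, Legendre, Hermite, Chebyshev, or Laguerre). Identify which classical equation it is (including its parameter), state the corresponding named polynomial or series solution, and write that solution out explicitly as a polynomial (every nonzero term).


All three coefficients share the factor 9; dividing through by 9 gives  (1 - x^2) y'' - x y' + 25 y = 0.
This matches the Chebyshev equation (1 - x^2) y'' - x y' + n^2 y = 0 (note the -x y' term, not -2x y') with n^2 = 25, so n = 5; the polynomial solution is T_5(x).
With y = sum_k a_k x^k, matching x^k gives (k+2)(k+1) a_{k+2} = (k^2 - n^2) a_k = (k - 5)(k + 5) a_k. The right side vanishes at k = 5, so the series with the parity of 5 terminates at degree 5.
Standard normalization: leading coefficient of T_n is 2^(n-1), so a_5 = 2^4 = 16. Work downward with a_k = (k+1)(k+2) a_{k+2} / ((k - 5)(k + 5)):
  a_3 = (4)(5)(16) / ((3 - 5)(3 + 5)) = 320/(-16) = -20
  a_1 = (2)(3)(-20) / ((1 - 5)(1 + 5)) = -120/(-24) = 5
Hence T_5(x) = 16 x^5 - 20 x^3 + 5 x.

T_5(x); series = 16 x^5 - 20 x^3 + 5 x


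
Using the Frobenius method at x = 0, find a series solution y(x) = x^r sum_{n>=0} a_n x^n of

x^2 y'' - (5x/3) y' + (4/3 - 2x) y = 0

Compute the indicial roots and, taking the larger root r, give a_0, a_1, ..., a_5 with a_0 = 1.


Write in Frobenius form y'' + (p(x)/x) y' + (q(x)/x^2) y = 0:
  p(x) = -5/3,  q(x) = 4/3 - 2x.
Indicial equation: r(r-1) + (-5/3) r + (4/3) = 0 -> roots r_1 = 2, r_2 = 2/3.
Take r = r_1 = 2. Let y(x) = x^r sum_{n>=0} a_n x^n with a_0 = 1.
Substitute y = x^r sum a_n x^n and match x^{r+n}. The recurrence is
  D(n) a_n - 2 a_{n-1} = 0,  where D(n) = (r+n)(r+n-1) + (-5/3)(r+n) + (4/3).
  a_n = 2 / D(n) * a_{n-1}.
Since the indicial polynomial factors as (r - r_1)(r - r_2), D(n) = (r_1 + n - r_1)(r_1 + n - r_2) = n(n + 4/3).
Evaluating step by step (a_0 = 1):
  n = 1: D(1) = 1(1 + 4/3) = 7/3; numerator = 2(1) = 2; a_1 = (2)/(7/3) = 6/7
  n = 2: D(2) = 2(2 + 4/3) = 20/3; numerator = 2(6/7) = 12/7; a_2 = (12/7)/(20/3) = 9/35
  n = 3: D(3) = 3(3 + 4/3) = 13; numerator = 2(9/35) = 18/35; a_3 = (18/35)/(13) = 18/455
  n = 4: D(4) = 4(4 + 4/3) = 64/3; numerator = 2(18/455) = 36/455; a_4 = (36/455)/(64/3) = 27/7280
  n = 5: D(5) = 5(5 + 4/3) = 95/3; numerator = 2(27/7280) = 27/3640; a_5 = (27/3640)/(95/3) = 81/345800

r = 2; a_0 = 1; a_1 = 6/7; a_2 = 9/35; a_3 = 18/455; a_4 = 27/7280; a_5 = 81/345800


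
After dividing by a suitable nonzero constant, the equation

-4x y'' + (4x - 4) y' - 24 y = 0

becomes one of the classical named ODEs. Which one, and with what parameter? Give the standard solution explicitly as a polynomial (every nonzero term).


All three coefficients share the factor -4; dividing through by -4 gives  x y'' + (1 - x) y' + 6 y = 0.
This matches the Laguerre equation x y'' + (1 - x) y' + n y = 0 with n = 6; the polynomial solution is L_6(x).
With y = sum_k a_k x^k, matching x^k gives (k+1)k a_{k+1} + (k+1) a_{k+1} - k a_k + n a_k = 0, i.e. (k+1)^2 a_{k+1} = (k - n) a_k = (k - 6) a_k. The right side vanishes at k = 6, so the series terminates at degree 6.
Standard normalization L_n(0) = 1 gives a_0 = 1. Work upward with a_{k+1} = (k - 6) a_k / (k+1)^2:
  a_1 = (0 - 6)(1) / 1^2 = -6/1 = -6
  a_2 = (1 - 6)(-6) / 2^2 = 30/4 = 15/2
  a_3 = (2 - 6)(15/2) / 3^2 = -30/9 = -10/3
  a_4 = (3 - 6)(-10/3) / 4^2 = 10/16 = 5/8
  a_5 = (4 - 6)(5/8) / 5^2 = (-5/4)/25 = -1/20
  a_6 = (5 - 6)(-1/20) / 6^2 = (1/20)/36 = 1/720
Hence L_6(x) = x^6/720 - x^5/20 + 5 x^4/8 - 10 x^3/3 + 15 x^2/2 - 6 x + 1.

L_6(x); series = x^6/720 - x^5/20 + 5 x^4/8 - 10 x^3/3 + 15 x^2/2 - 6 x + 1


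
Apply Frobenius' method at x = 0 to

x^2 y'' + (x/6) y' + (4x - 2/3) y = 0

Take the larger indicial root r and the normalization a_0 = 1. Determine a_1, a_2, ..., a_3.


Write in Frobenius form y'' + (p(x)/x) y' + (q(x)/x^2) y = 0:
  p(x) = 1/6,  q(x) = 4x - 2/3.
Indicial equation: r(r-1) + (1/6) r + (-2/3) = 0 -> roots r_1 = 4/3, r_2 = -1/2.
Take r = r_1 = 4/3. Let y(x) = x^r sum_{n>=0} a_n x^n with a_0 = 1.
Substitute y = x^r sum a_n x^n and match x^{r+n}. The recurrence is
  D(n) a_n + 4 a_{n-1} = 0,  where D(n) = (r+n)(r+n-1) + (1/6)(r+n) + (-2/3).
  a_n = -4 / D(n) * a_{n-1}.
Since the indicial polynomial factors as (r - r_1)(r - r_2), D(n) = (r_1 + n - r_1)(r_1 + n - r_2) = n(n + 11/6).
Evaluating step by step (a_0 = 1):
  n = 1: D(1) = 1(1 + 11/6) = 17/6; numerator = -4(1) = -4; a_1 = (-4)/(17/6) = -24/17
  n = 2: D(2) = 2(2 + 11/6) = 23/3; numerator = -4(-24/17) = 96/17; a_2 = (96/17)/(23/3) = 288/391
  n = 3: D(3) = 3(3 + 11/6) = 29/2; numerator = -4(288/391) = -1152/391; a_3 = (-1152/391)/(29/2) = -2304/11339

r = 4/3; a_0 = 1; a_1 = -24/17; a_2 = 288/391; a_3 = -2304/11339


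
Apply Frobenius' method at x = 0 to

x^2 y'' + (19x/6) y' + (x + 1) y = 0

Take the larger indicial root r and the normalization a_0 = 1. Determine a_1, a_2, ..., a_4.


Write in Frobenius form y'' + (p(x)/x) y' + (q(x)/x^2) y = 0:
  p(x) = 19/6,  q(x) = x + 1.
Indicial equation: r(r-1) + (19/6) r + (1) = 0 -> roots r_1 = -2/3, r_2 = -3/2.
Take r = r_1 = -2/3. Let y(x) = x^r sum_{n>=0} a_n x^n with a_0 = 1.
Substitute y = x^r sum a_n x^n and match x^{r+n}. The recurrence is
  D(n) a_n + 1 a_{n-1} = 0,  where D(n) = (r+n)(r+n-1) + (19/6)(r+n) + (1).
  a_n = -1 / D(n) * a_{n-1}.
Since the indicial polynomial factors as (r - r_1)(r - r_2), D(n) = (r_1 + n - r_1)(r_1 + n - r_2) = n(n + 5/6).
Evaluating step by step (a_0 = 1):
  n = 1: D(1) = 1(1 + 5/6) = 11/6; numerator = -1(1) = -1; a_1 = (-1)/(11/6) = -6/11
  n = 2: D(2) = 2(2 + 5/6) = 17/3; numerator = -1(-6/11) = 6/11; a_2 = (6/11)/(17/3) = 18/187
  n = 3: D(3) = 3(3 + 5/6) = 23/2; numerator = -1(18/187) = -18/187; a_3 = (-18/187)/(23/2) = -36/4301
  n = 4: D(4) = 4(4 + 5/6) = 58/3; numerator = -1(-36/4301) = 36/4301; a_4 = (36/4301)/(58/3) = 54/124729

r = -2/3; a_0 = 1; a_1 = -6/11; a_2 = 18/187; a_3 = -36/4301; a_4 = 54/124729


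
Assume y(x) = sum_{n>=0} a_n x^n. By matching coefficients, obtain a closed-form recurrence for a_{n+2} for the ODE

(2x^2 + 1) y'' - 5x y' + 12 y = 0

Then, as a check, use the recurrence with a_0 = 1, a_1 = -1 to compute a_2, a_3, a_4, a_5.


Substitute y = sum_n a_n x^n.
(1 + 2 x^2) y'' contributes (n+2)(n+1) a_{n+2} + 2 n(n-1) a_n at x^n.
-5 x y'(x) contributes -5 n a_n at x^n.
12 y(x) contributes 12 a_n at x^n.
Matching x^n: (n+2)(n+1) a_{n+2} + (2 n(n-1) - 5 n + 12) a_n = 0.
Thus a_{n+2} = (-2 n(n-1) + 5 n - 12) / ((n+1)(n+2)) * a_n.

Check with a_0 = 1, a_1 = -1 (apply the recurrence for n = 0, 1, 2, 3): a_0 = 1, a_1 = -1, a_2 = -6, a_3 = 7/6, a_4 = 3, a_5 = -21/40.

a_(n+2) = (-2 n(n-1) + 5 n - 12) / ((n+1)(n+2)) * a_n; check: a_0 = 1, a_1 = -1, a_2 = -6, a_3 = 7/6, a_4 = 3, a_5 = -21/40


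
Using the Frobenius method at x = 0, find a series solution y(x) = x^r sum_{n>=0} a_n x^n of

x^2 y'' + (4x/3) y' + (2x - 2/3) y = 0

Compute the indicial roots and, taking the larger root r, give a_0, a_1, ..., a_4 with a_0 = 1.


Write in Frobenius form y'' + (p(x)/x) y' + (q(x)/x^2) y = 0:
  p(x) = 4/3,  q(x) = 2x - 2/3.
Indicial equation: r(r-1) + (4/3) r + (-2/3) = 0 -> roots r_1 = 2/3, r_2 = -1.
Take r = r_1 = 2/3. Let y(x) = x^r sum_{n>=0} a_n x^n with a_0 = 1.
Substitute y = x^r sum a_n x^n and match x^{r+n}. The recurrence is
  D(n) a_n + 2 a_{n-1} = 0,  where D(n) = (r+n)(r+n-1) + (4/3)(r+n) + (-2/3).
  a_n = -2 / D(n) * a_{n-1}.
Since the indicial polynomial factors as (r - r_1)(r - r_2), D(n) = (r_1 + n - r_1)(r_1 + n - r_2) = n(n + 5/3).
Evaluating step by step (a_0 = 1):
  n = 1: D(1) = 1(1 + 5/3) = 8/3; numerator = -2(1) = -2; a_1 = (-2)/(8/3) = -3/4
  n = 2: D(2) = 2(2 + 5/3) = 22/3; numerator = -2(-3/4) = 3/2; a_2 = (3/2)/(22/3) = 9/44
  n = 3: D(3) = 3(3 + 5/3) = 14; numerator = -2(9/44) = -9/22; a_3 = (-9/22)/(14) = -9/308
  n = 4: D(4) = 4(4 + 5/3) = 68/3; numerator = -2(-9/308) = 9/154; a_4 = (9/154)/(68/3) = 27/10472

r = 2/3; a_0 = 1; a_1 = -3/4; a_2 = 9/44; a_3 = -9/308; a_4 = 27/10472


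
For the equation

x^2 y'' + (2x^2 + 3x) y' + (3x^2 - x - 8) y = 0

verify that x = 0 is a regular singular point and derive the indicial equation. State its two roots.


Divide by x^2 to reach normal form y'' + P_1(x) y' + P_2(x) y = 0 with P_1(x) = 2 + 3/x and P_2(x) = 3 - 1/x - 8/x^2.
x = 0 is a singular point because the y'-coefficient 2 + 3/x has a pole at x = 0 and the y-coefficient 3 - 1/x - 8/x^2 has a pole at x = 0.
It is a regular singular point because x P_1(x) = p(x) = 2x + 3 and x^2 P_2(x) = q(x) = 3x^2 - x - 8 are polynomials, hence analytic at x = 0.
p(0) = 3,  q(0) = -8.
Indicial equation: r(r-1) + p(0) r + q(0) = 0, i.e. r^2 + (p(0) - 1) r + q(0) = 0, i.e. r^2 + 2 r - 8 = 0.
Discriminant: (2)^2 - 4(-8) = 36, so r = (-2 ± 6)/2.
Solving: r_1 = 2, r_2 = -4.

indicial: r^2 + 2 r - 8 = 0; roots r_1 = 2, r_2 = -4


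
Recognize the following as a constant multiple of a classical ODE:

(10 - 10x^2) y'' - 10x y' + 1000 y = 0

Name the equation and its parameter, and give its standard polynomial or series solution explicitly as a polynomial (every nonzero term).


All three coefficients share the factor 10; dividing through by 10 gives  (1 - x^2) y'' - x y' + 100 y = 0.
This matches the Chebyshev equation (1 - x^2) y'' - x y' + n^2 y = 0 (note the -x y' term, not -2x y') with n^2 = 100, so n = 10; the polynomial solution is T_10(x).
With y = sum_k a_k x^k, matching x^k gives (k+2)(k+1) a_{k+2} = (k^2 - n^2) a_k = (k - 10)(k + 10) a_k. The right side vanishes at k = 10, so the series with the parity of 10 terminates at degree 10.
Standard normalization: leading coefficient of T_n is 2^(n-1), so a_10 = 2^9 = 512. Work downward with a_k = (k+1)(k+2) a_{k+2} / ((k - 10)(k + 10)):
  a_8 = (9)(10)(512) / ((8 - 10)(8 + 10)) = 46080/(-36) = -1280
  a_6 = (7)(8)(-1280) / ((6 - 10)(6 + 10)) = -71680/(-64) = 1120
  a_4 = (5)(6)(1120) / ((4 - 10)(4 + 10)) = 33600/(-84) = -400
  a_2 = (3)(4)(-400) / ((2 - 10)(2 + 10)) = -4800/(-96) = 50
  a_0 = (1)(2)(50) / ((0 - 10)(0 + 10)) = 100/(-100) = -1
Hence T_10(x) = 512 x^10 - 1280 x^8 + 1120 x^6 - 400 x^4 + 50 x^2 - 1.

T_10(x); series = 512 x^10 - 1280 x^8 + 1120 x^6 - 400 x^4 + 50 x^2 - 1


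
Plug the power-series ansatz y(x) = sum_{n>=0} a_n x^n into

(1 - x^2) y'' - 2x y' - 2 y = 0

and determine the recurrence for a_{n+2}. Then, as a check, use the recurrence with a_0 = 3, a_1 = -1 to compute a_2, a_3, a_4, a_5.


Substitute y = sum_n a_n x^n.
(1 - 1 x^2) y'' contributes (n+2)(n+1) a_{n+2} - n(n-1) a_n at x^n.
-2 x y'(x) contributes -2 n a_n at x^n.
-2 y(x) contributes -2 a_n at x^n.
Matching x^n: (n+2)(n+1) a_{n+2} + (-n(n-1) - 2 n - 2) a_n = 0.
Thus a_{n+2} = (n(n-1) + 2 n + 2) / ((n+1)(n+2)) * a_n.

Check with a_0 = 3, a_1 = -1 (apply the recurrence for n = 0, 1, 2, 3): a_0 = 3, a_1 = -1, a_2 = 3, a_3 = -2/3, a_4 = 2, a_5 = -7/15.

a_(n+2) = (n(n-1) + 2 n + 2) / ((n+1)(n+2)) * a_n; check: a_0 = 3, a_1 = -1, a_2 = 3, a_3 = -2/3, a_4 = 2, a_5 = -7/15


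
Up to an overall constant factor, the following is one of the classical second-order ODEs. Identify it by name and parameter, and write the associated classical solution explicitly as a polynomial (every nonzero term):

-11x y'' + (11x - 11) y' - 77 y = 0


All three coefficients share the factor -11; dividing through by -11 gives  x y'' + (1 - x) y' + 7 y = 0.
This matches the Laguerre equation x y'' + (1 - x) y' + n y = 0 with n = 7; the polynomial solution is L_7(x).
With y = sum_k a_k x^k, matching x^k gives (k+1)k a_{k+1} + (k+1) a_{k+1} - k a_k + n a_k = 0, i.e. (k+1)^2 a_{k+1} = (k - n) a_k = (k - 7) a_k. The right side vanishes at k = 7, so the series terminates at degree 7.
Standard normalization L_n(0) = 1 gives a_0 = 1. Work upward with a_{k+1} = (k - 7) a_k / (k+1)^2:
  a_1 = (0 - 7)(1) / 1^2 = -7/1 = -7
  a_2 = (1 - 7)(-7) / 2^2 = 42/4 = 21/2
  a_3 = (2 - 7)(21/2) / 3^2 = (-105/2)/9 = -35/6
  a_4 = (3 - 7)(-35/6) / 4^2 = (70/3)/16 = 35/24
  a_5 = (4 - 7)(35/24) / 5^2 = (-35/8)/25 = -7/40
  a_6 = (5 - 7)(-7/40) / 6^2 = (7/20)/36 = 7/720
  a_7 = (6 - 7)(7/720) / 7^2 = (-7/720)/49 = -1/5040
Hence L_7(x) = -x^7/5040 + 7 x^6/720 - 7 x^5/40 + 35 x^4/24 - 35 x^3/6 + 21 x^2/2 - 7 x + 1.

L_7(x); series = -x^7/5040 + 7 x^6/720 - 7 x^5/40 + 35 x^4/24 - 35 x^3/6 + 21 x^2/2 - 7 x + 1


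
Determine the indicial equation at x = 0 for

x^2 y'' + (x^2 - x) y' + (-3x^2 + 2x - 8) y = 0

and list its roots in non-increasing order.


Divide by x^2 to reach normal form y'' + P_1(x) y' + P_2(x) y = 0 with P_1(x) = 1 - 1/x and P_2(x) = -3 + 2/x - 8/x^2.
x = 0 is a singular point because the y'-coefficient 1 - 1/x has a pole at x = 0 and the y-coefficient -3 + 2/x - 8/x^2 has a pole at x = 0.
It is a regular singular point because x P_1(x) = p(x) = x - 1 and x^2 P_2(x) = q(x) = -3x^2 + 2x - 8 are polynomials, hence analytic at x = 0.
p(0) = -1,  q(0) = -8.
Indicial equation: r(r-1) + p(0) r + q(0) = 0, i.e. r^2 + (p(0) - 1) r + q(0) = 0, i.e. r^2 - 2 r - 8 = 0.
Discriminant: (-2)^2 - 4(-8) = 36, so r = (2 ± 6)/2.
Solving: r_1 = 4, r_2 = -2.

indicial: r^2 - 2 r - 8 = 0; roots r_1 = 4, r_2 = -2


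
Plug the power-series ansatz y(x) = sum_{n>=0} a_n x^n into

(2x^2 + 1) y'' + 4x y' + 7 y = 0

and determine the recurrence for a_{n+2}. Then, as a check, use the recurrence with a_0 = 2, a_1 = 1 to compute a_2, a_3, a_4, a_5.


Substitute y = sum_n a_n x^n.
(1 + 2 x^2) y'' contributes (n+2)(n+1) a_{n+2} + 2 n(n-1) a_n at x^n.
4 x y'(x) contributes 4 n a_n at x^n.
7 y(x) contributes 7 a_n at x^n.
Matching x^n: (n+2)(n+1) a_{n+2} + (2 n(n-1) + 4 n + 7) a_n = 0.
Thus a_{n+2} = (-2 n(n-1) - 4 n - 7) / ((n+1)(n+2)) * a_n.

Check with a_0 = 2, a_1 = 1 (apply the recurrence for n = 0, 1, 2, 3): a_0 = 2, a_1 = 1, a_2 = -7, a_3 = -11/6, a_4 = 133/12, a_5 = 341/120.

a_(n+2) = (-2 n(n-1) - 4 n - 7) / ((n+1)(n+2)) * a_n; check: a_0 = 2, a_1 = 1, a_2 = -7, a_3 = -11/6, a_4 = 133/12, a_5 = 341/120


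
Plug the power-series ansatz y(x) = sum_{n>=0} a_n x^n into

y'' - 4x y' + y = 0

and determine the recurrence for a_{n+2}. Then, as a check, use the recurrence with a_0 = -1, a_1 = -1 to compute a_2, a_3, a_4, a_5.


Substitute y = sum_n a_n x^n.
y''(x) has coefficient (n+2)(n+1) a_{n+2} at x^n;
-4 x y'(x) has coefficient -4 n a_n at x^n (shift);
y(x) has coefficient 1 a_n at x^n.
Matching x^n: (n+2)(n+1) a_{n+2} + (-4n + 1) a_n = 0.
Thus a_{n+2} = (4n - 1) / ((n+1)(n+2)) * a_n.

Check with a_0 = -1, a_1 = -1 (apply the recurrence for n = 0, 1, 2, 3): a_0 = -1, a_1 = -1, a_2 = 1/2, a_3 = -1/2, a_4 = 7/24, a_5 = -11/40.

a_(n+2) = (4n - 1) / ((n+1)(n+2)) * a_n; check: a_0 = -1, a_1 = -1, a_2 = 1/2, a_3 = -1/2, a_4 = 7/24, a_5 = -11/40


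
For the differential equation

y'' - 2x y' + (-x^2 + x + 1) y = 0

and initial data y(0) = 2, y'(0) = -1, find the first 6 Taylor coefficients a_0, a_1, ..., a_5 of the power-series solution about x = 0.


Ansatz: y(x) = sum_{n>=0} a_n x^n, so y'(x) = sum_{n>=1} n a_n x^(n-1) and y''(x) = sum_{n>=2} n(n-1) a_n x^(n-2).
Substitute into P(x) y'' + Q(x) y' + R(x) y = 0 with P(x) = 1, Q(x) = -2x, R(x) = -x^2 + x + 1, and match powers of x.
Initial conditions: a_0 = 2, a_1 = -1.
Setting the coefficient of each power of x to zero and solving order by order (substituting the coefficients already found):
  x^0: 2 a_2 + a_0 = 0  ->  2 a_2 = -a_0 = -2  ->  a_2 = -1
  x^1: 6 a_3 - a_1 + a_0 = 0  ->  6 a_3 = a_1 - a_0 = -3  ->  a_3 = -1/2
  x^2: 12 a_4 - 3 a_2 + a_1 - a_0 = 0  ->  12 a_4 = 3 a_2 - a_1 + a_0 = 0  ->  a_4 = 0
  x^3: 20 a_5 - 5 a_3 + a_2 - a_1 = 0  ->  20 a_5 = 5 a_3 - a_2 + a_1 = -5/2  ->  a_5 = -1/8
Truncated series: y(x) = 2 - x - x^2 - (1/2) x^3 - (1/8) x^5 + O(x^6).

a_0 = 2; a_1 = -1; a_2 = -1; a_3 = -1/2; a_4 = 0; a_5 = -1/8


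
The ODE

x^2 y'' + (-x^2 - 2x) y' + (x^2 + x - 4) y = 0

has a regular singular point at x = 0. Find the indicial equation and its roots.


Divide by x^2 to reach normal form y'' + P_1(x) y' + P_2(x) y = 0 with P_1(x) = -1 - 2/x and P_2(x) = 1 + 1/x - 4/x^2.
x = 0 is a singular point because the y'-coefficient -1 - 2/x has a pole at x = 0 and the y-coefficient 1 + 1/x - 4/x^2 has a pole at x = 0.
It is a regular singular point because x P_1(x) = p(x) = -x - 2 and x^2 P_2(x) = q(x) = x^2 + x - 4 are polynomials, hence analytic at x = 0.
p(0) = -2,  q(0) = -4.
Indicial equation: r(r-1) + p(0) r + q(0) = 0, i.e. r^2 + (p(0) - 1) r + q(0) = 0, i.e. r^2 - 3 r - 4 = 0.
Discriminant: (-3)^2 - 4(-4) = 25, so r = (3 ± 5)/2.
Solving: r_1 = 4, r_2 = -1.

indicial: r^2 - 3 r - 4 = 0; roots r_1 = 4, r_2 = -1


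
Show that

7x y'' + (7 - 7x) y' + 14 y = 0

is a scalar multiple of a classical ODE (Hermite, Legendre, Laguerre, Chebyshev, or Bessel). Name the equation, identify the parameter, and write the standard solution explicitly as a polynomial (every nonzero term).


All three coefficients share the factor 7; dividing through by 7 gives  x y'' + (1 - x) y' + 2 y = 0.
This matches the Laguerre equation x y'' + (1 - x) y' + n y = 0 with n = 2; the polynomial solution is L_2(x).
With y = sum_k a_k x^k, matching x^k gives (k+1)k a_{k+1} + (k+1) a_{k+1} - k a_k + n a_k = 0, i.e. (k+1)^2 a_{k+1} = (k - n) a_k = (k - 2) a_k. The right side vanishes at k = 2, so the series terminates at degree 2.
Standard normalization L_n(0) = 1 gives a_0 = 1. Work upward with a_{k+1} = (k - 2) a_k / (k+1)^2:
  a_1 = (0 - 2)(1) / 1^2 = -2/1 = -2
  a_2 = (1 - 2)(-2) / 2^2 = 2/4 = 1/2
Hence L_2(x) = x^2/2 - 2 x + 1.

L_2(x); series = x^2/2 - 2 x + 1


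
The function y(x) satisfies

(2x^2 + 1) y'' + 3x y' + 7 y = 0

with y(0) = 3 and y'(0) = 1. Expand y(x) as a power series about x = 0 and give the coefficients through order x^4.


Ansatz: y(x) = sum_{n>=0} a_n x^n, so y'(x) = sum_{n>=1} n a_n x^(n-1) and y''(x) = sum_{n>=2} n(n-1) a_n x^(n-2).
Substitute into P(x) y'' + Q(x) y' + R(x) y = 0 with P(x) = 2x^2 + 1, Q(x) = 3x, R(x) = 7, and match powers of x.
Initial conditions: a_0 = 3, a_1 = 1.
Setting the coefficient of each power of x to zero and solving order by order (substituting the coefficients already found):
  x^0: 2 a_2 + 7 a_0 = 0  ->  2 a_2 = -7 a_0 = -21  ->  a_2 = -21/2
  x^1: 6 a_3 + 10 a_1 = 0  ->  6 a_3 = -10 a_1 = -10  ->  a_3 = -5/3
  x^2: 12 a_4 + 17 a_2 = 0  ->  12 a_4 = -17 a_2 = 357/2  ->  a_4 = 119/8
Truncated series: y(x) = 3 + x - (21/2) x^2 - (5/3) x^3 + (119/8) x^4 + O(x^5).

a_0 = 3; a_1 = 1; a_2 = -21/2; a_3 = -5/3; a_4 = 119/8


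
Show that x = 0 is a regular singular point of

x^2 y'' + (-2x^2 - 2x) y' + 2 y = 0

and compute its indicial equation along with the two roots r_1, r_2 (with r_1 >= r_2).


Divide by x^2 to reach normal form y'' + P_1(x) y' + P_2(x) y = 0 with P_1(x) = -2 - 2/x and P_2(x) = 2/x^2.
x = 0 is a singular point because the y'-coefficient -2 - 2/x has a pole at x = 0 and the y-coefficient 2/x^2 has a pole at x = 0.
It is a regular singular point because x P_1(x) = p(x) = -2x - 2 and x^2 P_2(x) = q(x) = 2 are polynomials, hence analytic at x = 0.
p(0) = -2,  q(0) = 2.
Indicial equation: r(r-1) + p(0) r + q(0) = 0, i.e. r^2 + (p(0) - 1) r + q(0) = 0, i.e. r^2 - 3 r + 2 = 0.
Discriminant: (-3)^2 - 4(2) = 1, so r = (3 ± 1)/2.
Solving: r_1 = 2, r_2 = 1.

indicial: r^2 - 3 r + 2 = 0; roots r_1 = 2, r_2 = 1


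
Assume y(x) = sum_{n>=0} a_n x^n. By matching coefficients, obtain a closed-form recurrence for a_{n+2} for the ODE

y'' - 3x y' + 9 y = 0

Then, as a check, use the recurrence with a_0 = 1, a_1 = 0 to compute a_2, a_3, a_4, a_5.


Substitute y = sum_n a_n x^n.
y''(x) has coefficient (n+2)(n+1) a_{n+2} at x^n;
-3 x y'(x) has coefficient -3 n a_n at x^n (shift);
9 y(x) has coefficient 9 a_n at x^n.
Matching x^n: (n+2)(n+1) a_{n+2} + (-3n + 9) a_n = 0.
Thus a_{n+2} = (3n - 9) / ((n+1)(n+2)) * a_n.

Check with a_0 = 1, a_1 = 0 (apply the recurrence for n = 0, 1, 2, 3): a_0 = 1, a_1 = 0, a_2 = -9/2, a_3 = 0, a_4 = 9/8, a_5 = 0.

a_(n+2) = (3n - 9) / ((n+1)(n+2)) * a_n; check: a_0 = 1, a_1 = 0, a_2 = -9/2, a_3 = 0, a_4 = 9/8, a_5 = 0


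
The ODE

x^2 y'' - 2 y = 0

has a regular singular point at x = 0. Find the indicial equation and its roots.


Divide by x^2 to reach normal form y'' + P_1(x) y' + P_2(x) y = 0 with P_1(x) = 0 and P_2(x) = -2/x^2.
x = 0 is a singular point because the y-coefficient -2/x^2 has a pole at x = 0.
It is a regular singular point because x P_1(x) = p(x) = 0 and x^2 P_2(x) = q(x) = -2 are polynomials, hence analytic at x = 0.
p(0) = 0,  q(0) = -2.
Indicial equation: r(r-1) + p(0) r + q(0) = 0, i.e. r^2 + (p(0) - 1) r + q(0) = 0, i.e. r^2 - 1 r - 2 = 0.
Discriminant: (-1)^2 - 4(-2) = 9, so r = (1 ± 3)/2.
Solving: r_1 = 2, r_2 = -1.

indicial: r^2 - 1 r - 2 = 0; roots r_1 = 2, r_2 = -1


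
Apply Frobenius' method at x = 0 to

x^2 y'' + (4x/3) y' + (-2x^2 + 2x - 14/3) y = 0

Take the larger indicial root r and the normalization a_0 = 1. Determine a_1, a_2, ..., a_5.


Write in Frobenius form y'' + (p(x)/x) y' + (q(x)/x^2) y = 0:
  p(x) = 4/3,  q(x) = -2x^2 + 2x - 14/3.
Indicial equation: r(r-1) + (4/3) r + (-14/3) = 0 -> roots r_1 = 2, r_2 = -7/3.
Take r = r_1 = 2. Let y(x) = x^r sum_{n>=0} a_n x^n with a_0 = 1.
Substitute y = x^r sum a_n x^n and match x^{r+n}. The recurrence is
  D(n) a_n + 2 a_{n-1} - 2 a_{n-2} = 0,  where D(n) = (r+n)(r+n-1) + (4/3)(r+n) + (-14/3).
  a_n = [-2 a_{n-1} + 2 a_{n-2}] / D(n).
Since the indicial polynomial factors as (r - r_1)(r - r_2), D(n) = (r_1 + n - r_1)(r_1 + n - r_2) = n(n + 13/3).
Evaluating step by step (a_0 = 1):
  n = 1: D(1) = 1(1 + 13/3) = 16/3; numerator = -2(1) = -2; a_1 = (-2)/(16/3) = -3/8
  n = 2: D(2) = 2(2 + 13/3) = 38/3; numerator = -2(-3/8) + 2(1) = 11/4; a_2 = (11/4)/(38/3) = 33/152
  n = 3: D(3) = 3(3 + 13/3) = 22; numerator = -2(33/152) + 2(-3/8) = -45/38; a_3 = (-45/38)/(22) = -45/836
  n = 4: D(4) = 4(4 + 13/3) = 100/3; numerator = -2(-45/836) + 2(33/152) = 453/836; a_4 = (453/836)/(100/3) = 1359/83600
  n = 5: D(5) = 5(5 + 13/3) = 140/3; numerator = -2(1359/83600) + 2(-45/836) = -5859/41800; a_5 = (-5859/41800)/(140/3) = -2511/836000

r = 2; a_0 = 1; a_1 = -3/8; a_2 = 33/152; a_3 = -45/836; a_4 = 1359/83600; a_5 = -2511/836000


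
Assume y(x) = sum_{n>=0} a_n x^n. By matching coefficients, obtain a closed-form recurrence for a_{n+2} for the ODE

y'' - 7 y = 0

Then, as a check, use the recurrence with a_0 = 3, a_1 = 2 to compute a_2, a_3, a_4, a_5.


Substitute y = sum_n a_n x^n into y'' + (const) y = 0.
y''(x) = sum_{n>=0} (n+2)(n+1) a_{n+2} x^n.
The ODE becomes sum_n [(n+2)(n+1) a_{n+2} - 7 a_n] x^n = 0.
Setting each coefficient to zero gives the recurrence:
  (n+2)(n+1) a_{n+2} - 7 a_n = 0,
  a_{n+2} = 7 / ((n+1)(n+2)) a_n.

Check with a_0 = 3, a_1 = 2 (apply the recurrence for n = 0, 1, 2, 3): a_0 = 3, a_1 = 2, a_2 = 21/2, a_3 = 7/3, a_4 = 49/8, a_5 = 49/60.

a_{n+2} = 7/((n+1)(n+2)) * a_n; check: a_0 = 3, a_1 = 2, a_2 = 21/2, a_3 = 7/3, a_4 = 49/8, a_5 = 49/60


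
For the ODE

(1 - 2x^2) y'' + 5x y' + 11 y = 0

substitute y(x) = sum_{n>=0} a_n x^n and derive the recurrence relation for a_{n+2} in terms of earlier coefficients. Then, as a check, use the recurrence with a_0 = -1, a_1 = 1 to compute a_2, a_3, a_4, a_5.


Substitute y = sum_n a_n x^n.
(1 - 2 x^2) y'' contributes (n+2)(n+1) a_{n+2} - 2 n(n-1) a_n at x^n.
5 x y'(x) contributes 5 n a_n at x^n.
11 y(x) contributes 11 a_n at x^n.
Matching x^n: (n+2)(n+1) a_{n+2} + (-2 n(n-1) + 5 n + 11) a_n = 0.
Thus a_{n+2} = (2 n(n-1) - 5 n - 11) / ((n+1)(n+2)) * a_n.

Check with a_0 = -1, a_1 = 1 (apply the recurrence for n = 0, 1, 2, 3): a_0 = -1, a_1 = 1, a_2 = 11/2, a_3 = -8/3, a_4 = -187/24, a_5 = 28/15.

a_(n+2) = (2 n(n-1) - 5 n - 11) / ((n+1)(n+2)) * a_n; check: a_0 = -1, a_1 = 1, a_2 = 11/2, a_3 = -8/3, a_4 = -187/24, a_5 = 28/15


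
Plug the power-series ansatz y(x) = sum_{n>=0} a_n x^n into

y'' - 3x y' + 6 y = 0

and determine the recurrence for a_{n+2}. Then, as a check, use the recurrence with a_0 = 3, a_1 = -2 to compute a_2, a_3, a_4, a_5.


Substitute y = sum_n a_n x^n.
y''(x) has coefficient (n+2)(n+1) a_{n+2} at x^n;
-3 x y'(x) has coefficient -3 n a_n at x^n (shift);
6 y(x) has coefficient 6 a_n at x^n.
Matching x^n: (n+2)(n+1) a_{n+2} + (-3n + 6) a_n = 0.
Thus a_{n+2} = (3n - 6) / ((n+1)(n+2)) * a_n.

Check with a_0 = 3, a_1 = -2 (apply the recurrence for n = 0, 1, 2, 3): a_0 = 3, a_1 = -2, a_2 = -9, a_3 = 1, a_4 = 0, a_5 = 3/20.

a_(n+2) = (3n - 6) / ((n+1)(n+2)) * a_n; check: a_0 = 3, a_1 = -2, a_2 = -9, a_3 = 1, a_4 = 0, a_5 = 3/20


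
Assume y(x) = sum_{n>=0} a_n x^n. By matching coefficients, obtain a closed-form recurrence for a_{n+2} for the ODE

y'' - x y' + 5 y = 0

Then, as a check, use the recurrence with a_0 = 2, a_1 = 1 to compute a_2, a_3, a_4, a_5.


Substitute y = sum_n a_n x^n.
y''(x) has coefficient (n+2)(n+1) a_{n+2} at x^n;
-x y'(x) has coefficient -n a_n at x^n (shift);
5 y(x) has coefficient 5 a_n at x^n.
Matching x^n: (n+2)(n+1) a_{n+2} + (-n + 5) a_n = 0.
Thus a_{n+2} = (n - 5) / ((n+1)(n+2)) * a_n.

Check with a_0 = 2, a_1 = 1 (apply the recurrence for n = 0, 1, 2, 3): a_0 = 2, a_1 = 1, a_2 = -5, a_3 = -2/3, a_4 = 5/4, a_5 = 1/15.

a_(n+2) = (n - 5) / ((n+1)(n+2)) * a_n; check: a_0 = 2, a_1 = 1, a_2 = -5, a_3 = -2/3, a_4 = 5/4, a_5 = 1/15


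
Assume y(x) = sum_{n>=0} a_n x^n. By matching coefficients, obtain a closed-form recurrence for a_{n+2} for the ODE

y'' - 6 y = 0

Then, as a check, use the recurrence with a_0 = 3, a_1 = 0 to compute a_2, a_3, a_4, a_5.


Substitute y = sum_n a_n x^n into y'' + (const) y = 0.
y''(x) = sum_{n>=0} (n+2)(n+1) a_{n+2} x^n.
The ODE becomes sum_n [(n+2)(n+1) a_{n+2} - 6 a_n] x^n = 0.
Setting each coefficient to zero gives the recurrence:
  (n+2)(n+1) a_{n+2} - 6 a_n = 0,
  a_{n+2} = 6 / ((n+1)(n+2)) a_n.

Check with a_0 = 3, a_1 = 0 (apply the recurrence for n = 0, 1, 2, 3): a_0 = 3, a_1 = 0, a_2 = 9, a_3 = 0, a_4 = 9/2, a_5 = 0.

a_{n+2} = 6/((n+1)(n+2)) * a_n; check: a_0 = 3, a_1 = 0, a_2 = 9, a_3 = 0, a_4 = 9/2, a_5 = 0


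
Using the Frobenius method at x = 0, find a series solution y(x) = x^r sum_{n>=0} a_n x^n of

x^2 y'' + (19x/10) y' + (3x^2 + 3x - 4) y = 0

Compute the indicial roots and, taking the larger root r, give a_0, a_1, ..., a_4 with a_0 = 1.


Write in Frobenius form y'' + (p(x)/x) y' + (q(x)/x^2) y = 0:
  p(x) = 19/10,  q(x) = 3x^2 + 3x - 4.
Indicial equation: r(r-1) + (19/10) r + (-4) = 0 -> roots r_1 = 8/5, r_2 = -5/2.
Take r = r_1 = 8/5. Let y(x) = x^r sum_{n>=0} a_n x^n with a_0 = 1.
Substitute y = x^r sum a_n x^n and match x^{r+n}. The recurrence is
  D(n) a_n + 3 a_{n-1} + 3 a_{n-2} = 0,  where D(n) = (r+n)(r+n-1) + (19/10)(r+n) + (-4).
  a_n = [-3 a_{n-1} - 3 a_{n-2}] / D(n).
Since the indicial polynomial factors as (r - r_1)(r - r_2), D(n) = (r_1 + n - r_1)(r_1 + n - r_2) = n(n + 41/10).
Evaluating step by step (a_0 = 1):
  n = 1: D(1) = 1(1 + 41/10) = 51/10; numerator = -3(1) = -3; a_1 = (-3)/(51/10) = -10/17
  n = 2: D(2) = 2(2 + 41/10) = 61/5; numerator = -3(-10/17) - 3(1) = -21/17; a_2 = (-21/17)/(61/5) = -105/1037
  n = 3: D(3) = 3(3 + 41/10) = 213/10; numerator = -3(-105/1037) - 3(-10/17) = 2145/1037; a_3 = (2145/1037)/(213/10) = 7150/73627
  n = 4: D(4) = 4(4 + 41/10) = 162/5; numerator = -3(7150/73627) - 3(-105/1037) = 15/1207; a_4 = (15/1207)/(162/5) = 25/65178

r = 8/5; a_0 = 1; a_1 = -10/17; a_2 = -105/1037; a_3 = 7150/73627; a_4 = 25/65178


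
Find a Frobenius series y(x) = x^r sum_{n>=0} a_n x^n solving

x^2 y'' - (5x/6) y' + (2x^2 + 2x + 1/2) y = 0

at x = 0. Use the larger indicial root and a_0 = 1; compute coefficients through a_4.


Write in Frobenius form y'' + (p(x)/x) y' + (q(x)/x^2) y = 0:
  p(x) = -5/6,  q(x) = 2x^2 + 2x + 1/2.
Indicial equation: r(r-1) + (-5/6) r + (1/2) = 0 -> roots r_1 = 3/2, r_2 = 1/3.
Take r = r_1 = 3/2. Let y(x) = x^r sum_{n>=0} a_n x^n with a_0 = 1.
Substitute y = x^r sum a_n x^n and match x^{r+n}. The recurrence is
  D(n) a_n + 2 a_{n-1} + 2 a_{n-2} = 0,  where D(n) = (r+n)(r+n-1) + (-5/6)(r+n) + (1/2).
  a_n = [-2 a_{n-1} - 2 a_{n-2}] / D(n).
Since the indicial polynomial factors as (r - r_1)(r - r_2), D(n) = (r_1 + n - r_1)(r_1 + n - r_2) = n(n + 7/6).
Evaluating step by step (a_0 = 1):
  n = 1: D(1) = 1(1 + 7/6) = 13/6; numerator = -2(1) = -2; a_1 = (-2)/(13/6) = -12/13
  n = 2: D(2) = 2(2 + 7/6) = 19/3; numerator = -2(-12/13) - 2(1) = -2/13; a_2 = (-2/13)/(19/3) = -6/247
  n = 3: D(3) = 3(3 + 7/6) = 25/2; numerator = -2(-6/247) - 2(-12/13) = 36/19; a_3 = (36/19)/(25/2) = 72/475
  n = 4: D(4) = 4(4 + 7/6) = 62/3; numerator = -2(72/475) - 2(-6/247) = -1572/6175; a_4 = (-1572/6175)/(62/3) = -2358/191425

r = 3/2; a_0 = 1; a_1 = -12/13; a_2 = -6/247; a_3 = 72/475; a_4 = -2358/191425


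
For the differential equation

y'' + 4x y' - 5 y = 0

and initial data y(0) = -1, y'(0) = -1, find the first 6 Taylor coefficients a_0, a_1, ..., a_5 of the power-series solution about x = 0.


Ansatz: y(x) = sum_{n>=0} a_n x^n, so y'(x) = sum_{n>=1} n a_n x^(n-1) and y''(x) = sum_{n>=2} n(n-1) a_n x^(n-2).
Substitute into P(x) y'' + Q(x) y' + R(x) y = 0 with P(x) = 1, Q(x) = 4x, R(x) = -5, and match powers of x.
Initial conditions: a_0 = -1, a_1 = -1.
Setting the coefficient of each power of x to zero and solving order by order (substituting the coefficients already found):
  x^0: 2 a_2 - 5 a_0 = 0  ->  2 a_2 = 5 a_0 = -5  ->  a_2 = -5/2
  x^1: 6 a_3 - a_1 = 0  ->  6 a_3 = a_1 = -1  ->  a_3 = -1/6
  x^2: 12 a_4 + 3 a_2 = 0  ->  12 a_4 = -3 a_2 = 15/2  ->  a_4 = 5/8
  x^3: 20 a_5 + 7 a_3 = 0  ->  20 a_5 = -7 a_3 = 7/6  ->  a_5 = 7/120
Truncated series: y(x) = -1 - x - (5/2) x^2 - (1/6) x^3 + (5/8) x^4 + (7/120) x^5 + O(x^6).

a_0 = -1; a_1 = -1; a_2 = -5/2; a_3 = -1/6; a_4 = 5/8; a_5 = 7/120


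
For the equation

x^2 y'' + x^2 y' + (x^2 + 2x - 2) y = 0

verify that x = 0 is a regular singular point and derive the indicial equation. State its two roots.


Divide by x^2 to reach normal form y'' + P_1(x) y' + P_2(x) y = 0 with P_1(x) = 1 and P_2(x) = 1 + 2/x - 2/x^2.
x = 0 is a singular point because the y-coefficient 1 + 2/x - 2/x^2 has a pole at x = 0.
It is a regular singular point because x P_1(x) = p(x) = x and x^2 P_2(x) = q(x) = x^2 + 2x - 2 are polynomials, hence analytic at x = 0.
p(0) = 0,  q(0) = -2.
Indicial equation: r(r-1) + p(0) r + q(0) = 0, i.e. r^2 + (p(0) - 1) r + q(0) = 0, i.e. r^2 - 1 r - 2 = 0.
Discriminant: (-1)^2 - 4(-2) = 9, so r = (1 ± 3)/2.
Solving: r_1 = 2, r_2 = -1.

indicial: r^2 - 1 r - 2 = 0; roots r_1 = 2, r_2 = -1


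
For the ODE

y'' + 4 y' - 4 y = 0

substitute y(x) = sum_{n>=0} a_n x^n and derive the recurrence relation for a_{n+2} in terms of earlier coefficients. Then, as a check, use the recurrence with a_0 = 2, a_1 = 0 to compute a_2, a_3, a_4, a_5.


Substitute y = sum_n a_n x^n.
y''(x) has coefficient (n+2)(n+1) a_{n+2} at x^n;
4 y'(x) has coefficient 4 (n+1) a_{n+1} at x^n;
-4 y(x) has coefficient -4 a_n at x^n.
Matching x^n: (n+2)(n+1) a_{n+2} + 4 (n+1) a_{n+1} - 4 a_n = 0.
Thus a_{n+2} = [-4 (n+1) a_{n+1} + 4 a_n] / ((n+1)(n+2)).

Check with a_0 = 2, a_1 = 0 (apply the recurrence for n = 0, 1, 2, 3): a_0 = 2, a_1 = 0, a_2 = 4, a_3 = -16/3, a_4 = 20/3, a_5 = -32/5.

a_(n+2) = [-4 (n+1) a_(n+1) + 4 a_n] / ((n+1)(n+2)); check: a_0 = 2, a_1 = 0, a_2 = 4, a_3 = -16/3, a_4 = 20/3, a_5 = -32/5


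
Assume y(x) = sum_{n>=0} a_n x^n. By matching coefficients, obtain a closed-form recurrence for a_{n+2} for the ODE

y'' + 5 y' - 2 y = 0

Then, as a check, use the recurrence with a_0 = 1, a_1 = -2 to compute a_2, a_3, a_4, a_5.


Substitute y = sum_n a_n x^n.
y''(x) has coefficient (n+2)(n+1) a_{n+2} at x^n;
5 y'(x) has coefficient 5 (n+1) a_{n+1} at x^n;
-2 y(x) has coefficient -2 a_n at x^n.
Matching x^n: (n+2)(n+1) a_{n+2} + 5 (n+1) a_{n+1} - 2 a_n = 0.
Thus a_{n+2} = [-5 (n+1) a_{n+1} + 2 a_n] / ((n+1)(n+2)).

Check with a_0 = 1, a_1 = -2 (apply the recurrence for n = 0, 1, 2, 3): a_0 = 1, a_1 = -2, a_2 = 6, a_3 = -32/3, a_4 = 43/3, a_5 = -77/5.

a_(n+2) = [-5 (n+1) a_(n+1) + 2 a_n] / ((n+1)(n+2)); check: a_0 = 1, a_1 = -2, a_2 = 6, a_3 = -32/3, a_4 = 43/3, a_5 = -77/5


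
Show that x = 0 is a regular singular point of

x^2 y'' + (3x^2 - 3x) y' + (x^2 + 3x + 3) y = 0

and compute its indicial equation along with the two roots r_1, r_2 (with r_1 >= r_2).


Divide by x^2 to reach normal form y'' + P_1(x) y' + P_2(x) y = 0 with P_1(x) = 3 - 3/x and P_2(x) = 1 + 3/x + 3/x^2.
x = 0 is a singular point because the y'-coefficient 3 - 3/x has a pole at x = 0 and the y-coefficient 1 + 3/x + 3/x^2 has a pole at x = 0.
It is a regular singular point because x P_1(x) = p(x) = 3x - 3 and x^2 P_2(x) = q(x) = x^2 + 3x + 3 are polynomials, hence analytic at x = 0.
p(0) = -3,  q(0) = 3.
Indicial equation: r(r-1) + p(0) r + q(0) = 0, i.e. r^2 + (p(0) - 1) r + q(0) = 0, i.e. r^2 - 4 r + 3 = 0.
Discriminant: (-4)^2 - 4(3) = 4, so r = (4 ± 2)/2.
Solving: r_1 = 3, r_2 = 1.

indicial: r^2 - 4 r + 3 = 0; roots r_1 = 3, r_2 = 1


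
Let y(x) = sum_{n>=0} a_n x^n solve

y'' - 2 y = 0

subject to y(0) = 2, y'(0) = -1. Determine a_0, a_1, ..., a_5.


Ansatz: y(x) = sum_{n>=0} a_n x^n, so y'(x) = sum_{n>=1} n a_n x^(n-1) and y''(x) = sum_{n>=2} n(n-1) a_n x^(n-2).
Substitute into P(x) y'' + Q(x) y' + R(x) y = 0 with P(x) = 1, Q(x) = 0, R(x) = -2, and match powers of x.
Initial conditions: a_0 = 2, a_1 = -1.
Setting the coefficient of each power of x to zero and solving order by order (substituting the coefficients already found):
  x^0: 2 a_2 - 2 a_0 = 0  ->  2 a_2 = 2 a_0 = 4  ->  a_2 = 2
  x^1: 6 a_3 - 2 a_1 = 0  ->  6 a_3 = 2 a_1 = -2  ->  a_3 = -1/3
  x^2: 12 a_4 - 2 a_2 = 0  ->  12 a_4 = 2 a_2 = 4  ->  a_4 = 1/3
  x^3: 20 a_5 - 2 a_3 = 0  ->  20 a_5 = 2 a_3 = -2/3  ->  a_5 = -1/30
Truncated series: y(x) = 2 - x + 2 x^2 - (1/3) x^3 + (1/3) x^4 - (1/30) x^5 + O(x^6).

a_0 = 2; a_1 = -1; a_2 = 2; a_3 = -1/3; a_4 = 1/3; a_5 = -1/30


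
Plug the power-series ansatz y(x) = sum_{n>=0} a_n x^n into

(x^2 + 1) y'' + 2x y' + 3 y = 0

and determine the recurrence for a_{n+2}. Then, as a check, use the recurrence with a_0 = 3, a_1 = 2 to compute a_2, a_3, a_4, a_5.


Substitute y = sum_n a_n x^n.
(1 + 1 x^2) y'' contributes (n+2)(n+1) a_{n+2} + n(n-1) a_n at x^n.
2 x y'(x) contributes 2 n a_n at x^n.
3 y(x) contributes 3 a_n at x^n.
Matching x^n: (n+2)(n+1) a_{n+2} + (n(n-1) + 2 n + 3) a_n = 0.
Thus a_{n+2} = (-n(n-1) - 2 n - 3) / ((n+1)(n+2)) * a_n.

Check with a_0 = 3, a_1 = 2 (apply the recurrence for n = 0, 1, 2, 3): a_0 = 3, a_1 = 2, a_2 = -9/2, a_3 = -5/3, a_4 = 27/8, a_5 = 5/4.

a_(n+2) = (-n(n-1) - 2 n - 3) / ((n+1)(n+2)) * a_n; check: a_0 = 3, a_1 = 2, a_2 = -9/2, a_3 = -5/3, a_4 = 27/8, a_5 = 5/4


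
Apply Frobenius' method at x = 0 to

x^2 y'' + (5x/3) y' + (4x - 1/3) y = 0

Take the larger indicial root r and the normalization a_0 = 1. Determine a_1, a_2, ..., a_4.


Write in Frobenius form y'' + (p(x)/x) y' + (q(x)/x^2) y = 0:
  p(x) = 5/3,  q(x) = 4x - 1/3.
Indicial equation: r(r-1) + (5/3) r + (-1/3) = 0 -> roots r_1 = 1/3, r_2 = -1.
Take r = r_1 = 1/3. Let y(x) = x^r sum_{n>=0} a_n x^n with a_0 = 1.
Substitute y = x^r sum a_n x^n and match x^{r+n}. The recurrence is
  D(n) a_n + 4 a_{n-1} = 0,  where D(n) = (r+n)(r+n-1) + (5/3)(r+n) + (-1/3).
  a_n = -4 / D(n) * a_{n-1}.
Since the indicial polynomial factors as (r - r_1)(r - r_2), D(n) = (r_1 + n - r_1)(r_1 + n - r_2) = n(n + 4/3).
Evaluating step by step (a_0 = 1):
  n = 1: D(1) = 1(1 + 4/3) = 7/3; numerator = -4(1) = -4; a_1 = (-4)/(7/3) = -12/7
  n = 2: D(2) = 2(2 + 4/3) = 20/3; numerator = -4(-12/7) = 48/7; a_2 = (48/7)/(20/3) = 36/35
  n = 3: D(3) = 3(3 + 4/3) = 13; numerator = -4(36/35) = -144/35; a_3 = (-144/35)/(13) = -144/455
  n = 4: D(4) = 4(4 + 4/3) = 64/3; numerator = -4(-144/455) = 576/455; a_4 = (576/455)/(64/3) = 27/455

r = 1/3; a_0 = 1; a_1 = -12/7; a_2 = 36/35; a_3 = -144/455; a_4 = 27/455


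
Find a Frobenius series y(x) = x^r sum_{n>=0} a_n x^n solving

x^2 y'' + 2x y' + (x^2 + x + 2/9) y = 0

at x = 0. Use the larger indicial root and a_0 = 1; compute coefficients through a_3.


Write in Frobenius form y'' + (p(x)/x) y' + (q(x)/x^2) y = 0:
  p(x) = 2,  q(x) = x^2 + x + 2/9.
Indicial equation: r(r-1) + (2) r + (2/9) = 0 -> roots r_1 = -1/3, r_2 = -2/3.
Take r = r_1 = -1/3. Let y(x) = x^r sum_{n>=0} a_n x^n with a_0 = 1.
Substitute y = x^r sum a_n x^n and match x^{r+n}. The recurrence is
  D(n) a_n + 1 a_{n-1} + 1 a_{n-2} = 0,  where D(n) = (r+n)(r+n-1) + (2)(r+n) + (2/9).
  a_n = [-1 a_{n-1} - 1 a_{n-2}] / D(n).
Since the indicial polynomial factors as (r - r_1)(r - r_2), D(n) = (r_1 + n - r_1)(r_1 + n - r_2) = n(n + 1/3).
Evaluating step by step (a_0 = 1):
  n = 1: D(1) = 1(1 + 1/3) = 4/3; numerator = -1(1) = -1; a_1 = (-1)/(4/3) = -3/4
  n = 2: D(2) = 2(2 + 1/3) = 14/3; numerator = -1(-3/4) - 1(1) = -1/4; a_2 = (-1/4)/(14/3) = -3/56
  n = 3: D(3) = 3(3 + 1/3) = 10; numerator = -1(-3/56) - 1(-3/4) = 45/56; a_3 = (45/56)/(10) = 9/112

r = -1/3; a_0 = 1; a_1 = -3/4; a_2 = -3/56; a_3 = 9/112
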